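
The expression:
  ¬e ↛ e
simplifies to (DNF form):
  True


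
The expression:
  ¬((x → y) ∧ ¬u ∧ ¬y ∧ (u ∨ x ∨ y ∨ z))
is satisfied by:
  {y: True, u: True, x: True, z: False}
  {y: True, u: True, x: False, z: False}
  {y: True, x: True, u: False, z: False}
  {y: True, x: False, u: False, z: False}
  {u: True, x: True, y: False, z: False}
  {u: True, y: False, x: False, z: False}
  {u: False, x: True, y: False, z: False}
  {u: False, y: False, x: False, z: False}
  {y: True, z: True, u: True, x: True}
  {y: True, z: True, u: True, x: False}
  {y: True, z: True, x: True, u: False}
  {y: True, z: True, x: False, u: False}
  {z: True, u: True, x: True, y: False}
  {z: True, u: True, x: False, y: False}
  {z: True, x: True, u: False, y: False}


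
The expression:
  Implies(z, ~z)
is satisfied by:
  {z: False}


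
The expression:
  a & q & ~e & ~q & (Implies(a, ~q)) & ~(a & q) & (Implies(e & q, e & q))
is never true.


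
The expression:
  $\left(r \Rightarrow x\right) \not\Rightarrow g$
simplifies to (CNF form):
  $\neg g \wedge \left(x \vee \neg r\right)$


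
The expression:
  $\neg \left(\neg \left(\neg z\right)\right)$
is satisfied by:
  {z: False}


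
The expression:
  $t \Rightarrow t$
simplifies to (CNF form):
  $\text{True}$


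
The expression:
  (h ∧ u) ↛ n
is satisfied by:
  {h: True, u: True, n: False}


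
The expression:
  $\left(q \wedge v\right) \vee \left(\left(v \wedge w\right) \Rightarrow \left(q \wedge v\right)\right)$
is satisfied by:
  {q: True, w: False, v: False}
  {w: False, v: False, q: False}
  {q: True, v: True, w: False}
  {v: True, w: False, q: False}
  {q: True, w: True, v: False}
  {w: True, q: False, v: False}
  {q: True, v: True, w: True}


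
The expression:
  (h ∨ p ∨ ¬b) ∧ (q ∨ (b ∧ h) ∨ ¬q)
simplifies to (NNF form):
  h ∨ p ∨ ¬b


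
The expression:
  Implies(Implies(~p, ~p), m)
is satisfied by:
  {m: True}


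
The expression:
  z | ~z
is always true.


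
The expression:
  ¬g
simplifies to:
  ¬g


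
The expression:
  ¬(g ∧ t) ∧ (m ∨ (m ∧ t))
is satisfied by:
  {m: True, g: False, t: False}
  {t: True, m: True, g: False}
  {g: True, m: True, t: False}


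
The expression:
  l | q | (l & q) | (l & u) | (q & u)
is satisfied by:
  {q: True, l: True}
  {q: True, l: False}
  {l: True, q: False}


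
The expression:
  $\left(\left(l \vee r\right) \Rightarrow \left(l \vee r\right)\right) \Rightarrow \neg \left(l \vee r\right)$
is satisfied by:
  {r: False, l: False}


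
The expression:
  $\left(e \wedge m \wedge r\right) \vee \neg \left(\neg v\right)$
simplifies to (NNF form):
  $v \vee \left(e \wedge m \wedge r\right)$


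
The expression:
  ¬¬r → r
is always true.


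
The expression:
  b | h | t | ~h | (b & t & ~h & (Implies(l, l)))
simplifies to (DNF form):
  True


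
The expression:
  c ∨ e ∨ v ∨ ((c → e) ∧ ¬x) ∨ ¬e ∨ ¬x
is always true.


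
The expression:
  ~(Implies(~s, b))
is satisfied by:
  {b: False, s: False}


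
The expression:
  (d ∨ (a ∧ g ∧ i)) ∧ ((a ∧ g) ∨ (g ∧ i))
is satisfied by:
  {a: True, d: True, i: True, g: True}
  {a: True, d: True, g: True, i: False}
  {a: True, i: True, g: True, d: False}
  {d: True, i: True, g: True, a: False}


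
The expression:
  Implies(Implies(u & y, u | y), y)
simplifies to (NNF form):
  y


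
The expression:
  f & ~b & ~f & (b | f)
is never true.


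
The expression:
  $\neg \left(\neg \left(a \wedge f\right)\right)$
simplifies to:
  $a \wedge f$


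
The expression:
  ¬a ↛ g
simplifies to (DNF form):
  g ∨ ¬a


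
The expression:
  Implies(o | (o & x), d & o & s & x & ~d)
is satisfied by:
  {o: False}


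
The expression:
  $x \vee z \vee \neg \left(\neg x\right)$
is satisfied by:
  {x: True, z: True}
  {x: True, z: False}
  {z: True, x: False}


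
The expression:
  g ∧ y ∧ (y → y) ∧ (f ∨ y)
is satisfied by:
  {g: True, y: True}


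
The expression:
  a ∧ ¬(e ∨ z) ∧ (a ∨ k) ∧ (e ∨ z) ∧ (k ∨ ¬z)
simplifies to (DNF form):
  False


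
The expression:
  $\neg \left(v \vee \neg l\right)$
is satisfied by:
  {l: True, v: False}


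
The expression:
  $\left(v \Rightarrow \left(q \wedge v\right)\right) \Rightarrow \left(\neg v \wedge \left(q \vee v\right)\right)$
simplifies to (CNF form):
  $\left(q \vee v\right) \wedge \left(q \vee \neg q\right) \wedge \left(v \vee \neg v\right) \wedge \left(\neg q \vee \neg v\right)$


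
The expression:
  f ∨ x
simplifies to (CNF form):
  f ∨ x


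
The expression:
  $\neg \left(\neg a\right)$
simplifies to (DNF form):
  $a$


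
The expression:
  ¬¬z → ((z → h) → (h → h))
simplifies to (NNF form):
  True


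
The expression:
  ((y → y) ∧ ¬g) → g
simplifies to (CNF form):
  g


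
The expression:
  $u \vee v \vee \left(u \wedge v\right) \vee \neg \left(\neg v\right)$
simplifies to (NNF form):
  $u \vee v$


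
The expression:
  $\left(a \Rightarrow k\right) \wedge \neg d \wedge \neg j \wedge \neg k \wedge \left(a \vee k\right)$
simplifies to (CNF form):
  $\text{False}$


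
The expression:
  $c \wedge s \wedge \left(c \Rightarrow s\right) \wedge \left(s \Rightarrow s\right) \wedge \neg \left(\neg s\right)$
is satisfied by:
  {c: True, s: True}


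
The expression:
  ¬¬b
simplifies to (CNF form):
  b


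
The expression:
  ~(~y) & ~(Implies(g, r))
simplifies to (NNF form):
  g & y & ~r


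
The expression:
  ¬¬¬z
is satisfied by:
  {z: False}


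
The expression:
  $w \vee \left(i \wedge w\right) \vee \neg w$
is always true.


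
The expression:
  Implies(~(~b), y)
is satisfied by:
  {y: True, b: False}
  {b: False, y: False}
  {b: True, y: True}


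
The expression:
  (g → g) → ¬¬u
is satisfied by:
  {u: True}


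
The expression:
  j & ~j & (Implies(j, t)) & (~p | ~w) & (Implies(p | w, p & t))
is never true.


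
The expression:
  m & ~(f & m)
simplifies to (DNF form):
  m & ~f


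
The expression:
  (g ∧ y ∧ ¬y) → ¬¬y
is always true.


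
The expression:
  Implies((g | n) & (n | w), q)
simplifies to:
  q | (~g & ~n) | (~n & ~w)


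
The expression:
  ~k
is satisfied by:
  {k: False}


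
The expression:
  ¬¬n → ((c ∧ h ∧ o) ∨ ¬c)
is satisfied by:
  {h: True, o: True, c: False, n: False}
  {h: True, o: False, c: False, n: False}
  {o: True, h: False, c: False, n: False}
  {h: False, o: False, c: False, n: False}
  {h: True, n: True, o: True, c: False}
  {h: True, n: True, o: False, c: False}
  {n: True, o: True, h: False, c: False}
  {n: True, h: False, o: False, c: False}
  {h: True, c: True, o: True, n: False}
  {h: True, c: True, o: False, n: False}
  {c: True, o: True, h: False, n: False}
  {c: True, h: False, o: False, n: False}
  {h: True, n: True, c: True, o: True}


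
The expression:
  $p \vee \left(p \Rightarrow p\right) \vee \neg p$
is always true.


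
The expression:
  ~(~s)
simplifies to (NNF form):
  s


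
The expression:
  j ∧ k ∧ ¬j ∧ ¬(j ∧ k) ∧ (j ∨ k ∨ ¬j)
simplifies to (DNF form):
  False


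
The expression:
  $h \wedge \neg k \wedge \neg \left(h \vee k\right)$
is never true.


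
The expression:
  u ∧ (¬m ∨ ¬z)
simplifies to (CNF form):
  u ∧ (¬m ∨ ¬z)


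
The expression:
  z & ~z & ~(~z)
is never true.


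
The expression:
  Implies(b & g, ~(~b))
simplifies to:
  True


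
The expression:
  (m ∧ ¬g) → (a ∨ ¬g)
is always true.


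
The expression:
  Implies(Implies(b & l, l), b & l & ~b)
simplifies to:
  False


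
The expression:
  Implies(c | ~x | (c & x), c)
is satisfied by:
  {x: True, c: True}
  {x: True, c: False}
  {c: True, x: False}


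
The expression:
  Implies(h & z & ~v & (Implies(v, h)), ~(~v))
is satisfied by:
  {v: True, h: False, z: False}
  {h: False, z: False, v: False}
  {z: True, v: True, h: False}
  {z: True, h: False, v: False}
  {v: True, h: True, z: False}
  {h: True, v: False, z: False}
  {z: True, h: True, v: True}


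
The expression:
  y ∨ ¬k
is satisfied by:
  {y: True, k: False}
  {k: False, y: False}
  {k: True, y: True}


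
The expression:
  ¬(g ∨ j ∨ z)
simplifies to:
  ¬g ∧ ¬j ∧ ¬z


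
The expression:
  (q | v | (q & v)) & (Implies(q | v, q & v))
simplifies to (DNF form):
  q & v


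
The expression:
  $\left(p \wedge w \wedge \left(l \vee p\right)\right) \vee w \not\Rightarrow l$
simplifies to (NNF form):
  $w \wedge \left(p \vee \neg l\right)$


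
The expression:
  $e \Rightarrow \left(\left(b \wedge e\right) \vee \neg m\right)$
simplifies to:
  $b \vee \neg e \vee \neg m$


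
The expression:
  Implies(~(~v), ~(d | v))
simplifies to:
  ~v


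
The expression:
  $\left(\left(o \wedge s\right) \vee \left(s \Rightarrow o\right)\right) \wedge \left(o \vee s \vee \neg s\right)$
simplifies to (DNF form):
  $o \vee \neg s$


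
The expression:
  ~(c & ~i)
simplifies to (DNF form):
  i | ~c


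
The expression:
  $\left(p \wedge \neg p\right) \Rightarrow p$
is always true.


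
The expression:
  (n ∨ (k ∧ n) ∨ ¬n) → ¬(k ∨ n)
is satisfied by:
  {n: False, k: False}


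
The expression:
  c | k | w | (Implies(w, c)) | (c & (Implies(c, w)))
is always true.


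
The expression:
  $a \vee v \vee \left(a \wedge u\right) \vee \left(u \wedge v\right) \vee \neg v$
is always true.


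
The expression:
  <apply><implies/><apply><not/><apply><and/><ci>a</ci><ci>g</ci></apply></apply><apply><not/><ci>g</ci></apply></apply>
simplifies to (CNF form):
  <apply><or/><ci>a</ci><apply><not/><ci>g</ci></apply></apply>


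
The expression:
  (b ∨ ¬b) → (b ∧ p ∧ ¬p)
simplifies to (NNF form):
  False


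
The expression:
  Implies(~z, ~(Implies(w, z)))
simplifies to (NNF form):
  w | z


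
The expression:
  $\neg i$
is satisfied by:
  {i: False}


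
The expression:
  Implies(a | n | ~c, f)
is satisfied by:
  {f: True, c: True, a: False, n: False}
  {f: True, a: False, c: False, n: False}
  {n: True, f: True, c: True, a: False}
  {n: True, f: True, a: False, c: False}
  {f: True, c: True, a: True, n: False}
  {f: True, a: True, c: False, n: False}
  {f: True, n: True, a: True, c: True}
  {f: True, n: True, a: True, c: False}
  {c: True, n: False, a: False, f: False}


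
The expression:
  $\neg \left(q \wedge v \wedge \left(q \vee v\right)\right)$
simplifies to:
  $\neg q \vee \neg v$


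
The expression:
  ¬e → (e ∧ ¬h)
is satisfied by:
  {e: True}


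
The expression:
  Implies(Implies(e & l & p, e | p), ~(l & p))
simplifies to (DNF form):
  ~l | ~p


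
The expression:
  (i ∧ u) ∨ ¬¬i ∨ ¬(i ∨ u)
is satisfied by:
  {i: True, u: False}
  {u: False, i: False}
  {u: True, i: True}


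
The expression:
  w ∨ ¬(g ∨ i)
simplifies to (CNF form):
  (w ∨ ¬g) ∧ (w ∨ ¬i)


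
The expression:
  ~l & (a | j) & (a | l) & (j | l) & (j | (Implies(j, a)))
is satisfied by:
  {a: True, j: True, l: False}


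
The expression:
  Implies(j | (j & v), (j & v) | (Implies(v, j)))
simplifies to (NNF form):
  True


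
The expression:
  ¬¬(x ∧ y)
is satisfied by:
  {x: True, y: True}


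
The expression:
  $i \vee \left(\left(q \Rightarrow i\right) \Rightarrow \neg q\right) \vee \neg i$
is always true.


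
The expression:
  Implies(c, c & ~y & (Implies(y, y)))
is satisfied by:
  {c: False, y: False}
  {y: True, c: False}
  {c: True, y: False}


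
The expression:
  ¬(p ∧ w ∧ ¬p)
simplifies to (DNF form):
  True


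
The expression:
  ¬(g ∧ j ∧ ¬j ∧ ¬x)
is always true.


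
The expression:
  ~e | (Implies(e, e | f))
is always true.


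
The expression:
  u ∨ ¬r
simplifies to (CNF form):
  u ∨ ¬r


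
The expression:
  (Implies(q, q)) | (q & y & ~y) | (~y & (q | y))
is always true.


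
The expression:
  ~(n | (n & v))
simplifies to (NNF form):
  ~n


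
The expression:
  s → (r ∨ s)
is always true.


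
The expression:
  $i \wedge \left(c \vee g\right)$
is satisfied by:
  {i: True, c: True, g: True}
  {i: True, c: True, g: False}
  {i: True, g: True, c: False}


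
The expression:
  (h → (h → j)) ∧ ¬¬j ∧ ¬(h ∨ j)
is never true.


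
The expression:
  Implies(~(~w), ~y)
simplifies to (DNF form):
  ~w | ~y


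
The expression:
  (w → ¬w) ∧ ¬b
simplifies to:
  ¬b ∧ ¬w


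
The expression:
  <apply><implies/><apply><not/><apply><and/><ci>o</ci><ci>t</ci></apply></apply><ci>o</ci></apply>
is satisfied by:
  {o: True}


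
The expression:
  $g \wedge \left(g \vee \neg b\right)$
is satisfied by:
  {g: True}


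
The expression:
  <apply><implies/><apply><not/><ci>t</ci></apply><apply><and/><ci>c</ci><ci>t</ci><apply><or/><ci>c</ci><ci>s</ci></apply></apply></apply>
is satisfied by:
  {t: True}


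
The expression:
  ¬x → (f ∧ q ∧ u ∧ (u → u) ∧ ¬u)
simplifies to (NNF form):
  x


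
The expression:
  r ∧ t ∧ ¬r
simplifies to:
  False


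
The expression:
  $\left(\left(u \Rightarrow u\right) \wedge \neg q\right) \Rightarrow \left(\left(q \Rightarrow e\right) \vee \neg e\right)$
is always true.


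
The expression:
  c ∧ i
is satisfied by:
  {c: True, i: True}


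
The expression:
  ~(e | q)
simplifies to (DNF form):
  ~e & ~q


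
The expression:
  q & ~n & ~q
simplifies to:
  False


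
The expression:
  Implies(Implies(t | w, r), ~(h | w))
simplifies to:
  (t & ~r) | (w & ~r) | (~h & ~w)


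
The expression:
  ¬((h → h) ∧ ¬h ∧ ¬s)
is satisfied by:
  {s: True, h: True}
  {s: True, h: False}
  {h: True, s: False}


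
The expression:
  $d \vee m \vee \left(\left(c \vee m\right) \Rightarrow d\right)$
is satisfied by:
  {d: True, m: True, c: False}
  {d: True, c: False, m: False}
  {m: True, c: False, d: False}
  {m: False, c: False, d: False}
  {d: True, m: True, c: True}
  {d: True, c: True, m: False}
  {m: True, c: True, d: False}


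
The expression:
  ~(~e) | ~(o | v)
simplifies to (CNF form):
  (e | ~o) & (e | ~v)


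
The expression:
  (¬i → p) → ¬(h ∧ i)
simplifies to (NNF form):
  ¬h ∨ ¬i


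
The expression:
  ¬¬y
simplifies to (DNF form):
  y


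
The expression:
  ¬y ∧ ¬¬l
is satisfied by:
  {l: True, y: False}


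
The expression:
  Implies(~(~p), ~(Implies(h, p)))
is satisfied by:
  {p: False}


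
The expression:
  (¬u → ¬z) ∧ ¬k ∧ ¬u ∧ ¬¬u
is never true.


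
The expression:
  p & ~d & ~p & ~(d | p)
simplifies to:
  False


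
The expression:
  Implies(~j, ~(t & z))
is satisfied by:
  {j: True, t: False, z: False}
  {j: False, t: False, z: False}
  {z: True, j: True, t: False}
  {z: True, j: False, t: False}
  {t: True, j: True, z: False}
  {t: True, j: False, z: False}
  {t: True, z: True, j: True}


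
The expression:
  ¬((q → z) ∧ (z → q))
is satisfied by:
  {q: True, z: False}
  {z: True, q: False}


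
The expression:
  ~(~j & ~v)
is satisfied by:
  {v: True, j: True}
  {v: True, j: False}
  {j: True, v: False}


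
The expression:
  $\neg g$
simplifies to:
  $\neg g$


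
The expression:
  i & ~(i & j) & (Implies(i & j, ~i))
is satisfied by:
  {i: True, j: False}


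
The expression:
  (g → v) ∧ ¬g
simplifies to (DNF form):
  ¬g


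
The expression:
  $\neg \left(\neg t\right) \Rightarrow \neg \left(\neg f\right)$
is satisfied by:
  {f: True, t: False}
  {t: False, f: False}
  {t: True, f: True}


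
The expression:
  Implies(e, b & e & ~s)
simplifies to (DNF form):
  ~e | (b & ~s)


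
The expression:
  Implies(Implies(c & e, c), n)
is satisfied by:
  {n: True}


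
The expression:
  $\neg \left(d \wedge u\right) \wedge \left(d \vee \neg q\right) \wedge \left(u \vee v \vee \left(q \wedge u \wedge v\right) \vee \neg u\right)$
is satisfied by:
  {u: False, q: False, d: False}
  {d: True, u: False, q: False}
  {d: True, q: True, u: False}
  {u: True, q: False, d: False}


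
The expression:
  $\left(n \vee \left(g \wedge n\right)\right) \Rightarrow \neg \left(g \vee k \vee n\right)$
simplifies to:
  $\neg n$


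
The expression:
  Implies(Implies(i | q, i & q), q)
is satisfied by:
  {i: True, q: True}
  {i: True, q: False}
  {q: True, i: False}


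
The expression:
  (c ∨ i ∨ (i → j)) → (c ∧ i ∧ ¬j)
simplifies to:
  c ∧ i ∧ ¬j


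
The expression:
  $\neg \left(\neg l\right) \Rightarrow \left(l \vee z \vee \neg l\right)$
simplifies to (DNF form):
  $\text{True}$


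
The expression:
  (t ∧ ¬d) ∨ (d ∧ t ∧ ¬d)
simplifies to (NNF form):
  t ∧ ¬d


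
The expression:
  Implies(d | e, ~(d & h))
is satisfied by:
  {h: False, d: False}
  {d: True, h: False}
  {h: True, d: False}


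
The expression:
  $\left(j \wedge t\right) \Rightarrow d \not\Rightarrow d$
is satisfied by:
  {t: False, j: False}
  {j: True, t: False}
  {t: True, j: False}


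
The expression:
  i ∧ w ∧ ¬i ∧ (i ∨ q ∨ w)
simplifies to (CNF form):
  False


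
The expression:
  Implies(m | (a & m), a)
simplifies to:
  a | ~m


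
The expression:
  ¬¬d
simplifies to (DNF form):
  d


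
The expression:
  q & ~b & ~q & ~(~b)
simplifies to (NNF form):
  False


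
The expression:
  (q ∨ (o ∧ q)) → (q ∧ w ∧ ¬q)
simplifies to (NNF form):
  ¬q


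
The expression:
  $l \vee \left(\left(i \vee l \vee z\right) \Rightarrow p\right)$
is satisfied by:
  {l: True, p: True, z: False, i: False}
  {i: True, l: True, p: True, z: False}
  {l: True, p: True, z: True, i: False}
  {i: True, l: True, p: True, z: True}
  {l: True, z: False, p: False, i: False}
  {l: True, i: True, z: False, p: False}
  {l: True, z: True, p: False, i: False}
  {l: True, i: True, z: True, p: False}
  {p: True, i: False, z: False, l: False}
  {i: True, p: True, z: False, l: False}
  {p: True, z: True, i: False, l: False}
  {i: True, p: True, z: True, l: False}
  {i: False, z: False, p: False, l: False}


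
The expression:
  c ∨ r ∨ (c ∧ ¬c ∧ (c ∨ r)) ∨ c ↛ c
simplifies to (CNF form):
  c ∨ r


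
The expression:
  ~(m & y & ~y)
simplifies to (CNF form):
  True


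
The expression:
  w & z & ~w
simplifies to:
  False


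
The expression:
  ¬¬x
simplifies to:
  x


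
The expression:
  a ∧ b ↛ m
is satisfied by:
  {a: True, b: True, m: False}


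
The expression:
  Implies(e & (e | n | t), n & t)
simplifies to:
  ~e | (n & t)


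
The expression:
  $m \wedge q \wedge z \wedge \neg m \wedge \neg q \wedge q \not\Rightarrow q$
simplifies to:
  $\text{False}$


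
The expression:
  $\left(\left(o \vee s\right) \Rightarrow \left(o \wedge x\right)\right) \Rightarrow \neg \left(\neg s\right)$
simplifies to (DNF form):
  $s \vee \left(o \wedge \neg x\right)$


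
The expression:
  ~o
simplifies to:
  ~o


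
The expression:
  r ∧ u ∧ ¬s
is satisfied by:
  {u: True, r: True, s: False}


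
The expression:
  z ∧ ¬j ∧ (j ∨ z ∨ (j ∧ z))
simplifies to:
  z ∧ ¬j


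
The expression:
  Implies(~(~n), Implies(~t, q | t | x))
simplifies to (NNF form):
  q | t | x | ~n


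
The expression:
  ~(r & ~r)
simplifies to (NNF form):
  True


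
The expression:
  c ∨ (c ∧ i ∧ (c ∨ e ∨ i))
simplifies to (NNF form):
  c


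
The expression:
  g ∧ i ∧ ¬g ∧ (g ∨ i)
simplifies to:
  False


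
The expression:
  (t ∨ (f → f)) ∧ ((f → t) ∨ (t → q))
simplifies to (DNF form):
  True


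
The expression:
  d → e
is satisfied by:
  {e: True, d: False}
  {d: False, e: False}
  {d: True, e: True}


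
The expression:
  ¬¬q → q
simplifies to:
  True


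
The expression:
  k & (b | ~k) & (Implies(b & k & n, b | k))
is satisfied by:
  {b: True, k: True}


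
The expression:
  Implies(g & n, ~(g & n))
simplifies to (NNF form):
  ~g | ~n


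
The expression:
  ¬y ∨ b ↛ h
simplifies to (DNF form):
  (b ∧ ¬h) ∨ ¬y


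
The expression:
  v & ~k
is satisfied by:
  {v: True, k: False}


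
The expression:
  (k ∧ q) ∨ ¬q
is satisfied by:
  {k: True, q: False}
  {q: False, k: False}
  {q: True, k: True}


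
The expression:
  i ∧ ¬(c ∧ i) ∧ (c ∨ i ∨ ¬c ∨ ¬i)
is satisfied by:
  {i: True, c: False}


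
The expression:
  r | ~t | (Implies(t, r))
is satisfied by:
  {r: True, t: False}
  {t: False, r: False}
  {t: True, r: True}


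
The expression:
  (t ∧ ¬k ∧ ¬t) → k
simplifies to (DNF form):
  True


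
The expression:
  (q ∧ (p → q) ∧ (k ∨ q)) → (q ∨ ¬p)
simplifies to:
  True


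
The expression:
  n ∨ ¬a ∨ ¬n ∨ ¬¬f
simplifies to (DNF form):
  True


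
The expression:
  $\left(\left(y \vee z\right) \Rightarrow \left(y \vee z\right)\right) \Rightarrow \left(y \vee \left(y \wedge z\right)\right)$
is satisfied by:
  {y: True}


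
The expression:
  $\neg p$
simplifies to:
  $\neg p$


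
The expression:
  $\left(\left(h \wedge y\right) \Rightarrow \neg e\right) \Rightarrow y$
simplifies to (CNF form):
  $y$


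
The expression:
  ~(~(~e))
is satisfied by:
  {e: False}


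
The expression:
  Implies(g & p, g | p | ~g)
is always true.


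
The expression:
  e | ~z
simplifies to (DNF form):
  e | ~z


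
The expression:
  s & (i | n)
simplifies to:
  s & (i | n)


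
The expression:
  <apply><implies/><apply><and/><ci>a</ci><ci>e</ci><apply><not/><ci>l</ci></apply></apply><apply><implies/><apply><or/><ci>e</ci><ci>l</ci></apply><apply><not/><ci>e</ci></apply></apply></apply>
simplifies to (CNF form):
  <apply><or/><ci>l</ci><apply><not/><ci>a</ci></apply><apply><not/><ci>e</ci></apply></apply>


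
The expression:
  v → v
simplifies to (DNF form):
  True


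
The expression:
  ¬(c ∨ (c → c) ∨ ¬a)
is never true.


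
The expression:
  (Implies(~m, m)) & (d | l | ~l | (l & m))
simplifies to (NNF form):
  m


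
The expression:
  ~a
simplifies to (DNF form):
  ~a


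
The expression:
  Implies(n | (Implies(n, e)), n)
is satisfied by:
  {n: True}


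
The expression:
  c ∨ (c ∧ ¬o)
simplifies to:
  c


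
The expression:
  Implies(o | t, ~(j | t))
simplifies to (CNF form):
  ~t & (~j | ~o)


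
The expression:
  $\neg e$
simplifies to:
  $\neg e$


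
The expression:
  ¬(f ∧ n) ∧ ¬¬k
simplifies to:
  k ∧ (¬f ∨ ¬n)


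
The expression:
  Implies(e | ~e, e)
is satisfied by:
  {e: True}


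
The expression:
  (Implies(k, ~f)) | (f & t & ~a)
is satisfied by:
  {t: True, a: False, k: False, f: False}
  {t: False, a: False, k: False, f: False}
  {t: True, a: True, k: False, f: False}
  {a: True, t: False, k: False, f: False}
  {f: True, t: True, a: False, k: False}
  {f: True, t: False, a: False, k: False}
  {f: True, t: True, a: True, k: False}
  {f: True, a: True, t: False, k: False}
  {k: True, t: True, f: False, a: False}
  {k: True, f: False, a: False, t: False}
  {t: True, k: True, a: True, f: False}
  {k: True, a: True, f: False, t: False}
  {t: True, k: True, f: True, a: False}


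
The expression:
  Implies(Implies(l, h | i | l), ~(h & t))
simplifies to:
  ~h | ~t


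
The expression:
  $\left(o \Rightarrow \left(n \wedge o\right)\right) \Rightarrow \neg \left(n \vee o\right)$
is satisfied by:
  {n: False}


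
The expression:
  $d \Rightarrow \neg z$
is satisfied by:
  {z: False, d: False}
  {d: True, z: False}
  {z: True, d: False}


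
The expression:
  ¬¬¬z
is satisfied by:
  {z: False}


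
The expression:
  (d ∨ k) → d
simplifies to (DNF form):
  d ∨ ¬k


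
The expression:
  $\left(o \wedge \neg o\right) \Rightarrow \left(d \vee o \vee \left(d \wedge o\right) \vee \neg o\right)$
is always true.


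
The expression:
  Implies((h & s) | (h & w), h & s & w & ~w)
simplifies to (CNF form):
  (~h | ~s) & (~h | ~w)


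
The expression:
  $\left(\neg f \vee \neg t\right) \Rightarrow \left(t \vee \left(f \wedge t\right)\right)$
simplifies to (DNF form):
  $t$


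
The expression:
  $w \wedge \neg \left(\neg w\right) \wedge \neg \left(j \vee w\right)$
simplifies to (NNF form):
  $\text{False}$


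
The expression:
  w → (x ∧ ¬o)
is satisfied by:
  {x: True, o: False, w: False}
  {o: False, w: False, x: False}
  {x: True, o: True, w: False}
  {o: True, x: False, w: False}
  {w: True, x: True, o: False}


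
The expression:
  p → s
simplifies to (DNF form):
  s ∨ ¬p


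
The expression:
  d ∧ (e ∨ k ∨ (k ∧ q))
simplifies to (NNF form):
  d ∧ (e ∨ k)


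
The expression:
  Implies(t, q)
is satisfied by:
  {q: True, t: False}
  {t: False, q: False}
  {t: True, q: True}


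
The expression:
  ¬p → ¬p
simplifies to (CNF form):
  True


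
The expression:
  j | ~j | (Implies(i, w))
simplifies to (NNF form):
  True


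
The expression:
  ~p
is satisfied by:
  {p: False}


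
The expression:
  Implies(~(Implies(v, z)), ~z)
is always true.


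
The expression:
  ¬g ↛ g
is always true.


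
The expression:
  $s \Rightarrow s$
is always true.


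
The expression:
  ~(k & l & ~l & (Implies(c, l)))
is always true.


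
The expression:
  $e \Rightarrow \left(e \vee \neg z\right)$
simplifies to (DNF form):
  $\text{True}$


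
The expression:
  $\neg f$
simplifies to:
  $\neg f$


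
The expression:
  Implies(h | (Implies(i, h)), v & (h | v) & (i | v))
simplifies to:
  v | (i & ~h)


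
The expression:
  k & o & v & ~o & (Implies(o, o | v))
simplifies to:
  False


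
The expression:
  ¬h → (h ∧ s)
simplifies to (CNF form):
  h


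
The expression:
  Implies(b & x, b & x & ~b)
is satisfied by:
  {x: False, b: False}
  {b: True, x: False}
  {x: True, b: False}


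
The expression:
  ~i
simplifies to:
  ~i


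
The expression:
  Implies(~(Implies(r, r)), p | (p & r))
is always true.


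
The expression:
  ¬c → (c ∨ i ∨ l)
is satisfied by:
  {i: True, c: True, l: True}
  {i: True, c: True, l: False}
  {i: True, l: True, c: False}
  {i: True, l: False, c: False}
  {c: True, l: True, i: False}
  {c: True, l: False, i: False}
  {l: True, c: False, i: False}


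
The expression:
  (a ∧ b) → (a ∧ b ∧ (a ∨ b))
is always true.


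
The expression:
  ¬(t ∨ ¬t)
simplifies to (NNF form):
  False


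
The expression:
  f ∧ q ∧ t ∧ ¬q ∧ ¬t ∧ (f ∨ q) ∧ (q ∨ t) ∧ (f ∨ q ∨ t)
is never true.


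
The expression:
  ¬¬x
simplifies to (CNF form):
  x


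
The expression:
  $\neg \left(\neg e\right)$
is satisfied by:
  {e: True}


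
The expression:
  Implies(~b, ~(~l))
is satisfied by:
  {b: True, l: True}
  {b: True, l: False}
  {l: True, b: False}


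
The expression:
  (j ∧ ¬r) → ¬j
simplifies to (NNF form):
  r ∨ ¬j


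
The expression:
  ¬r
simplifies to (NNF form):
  ¬r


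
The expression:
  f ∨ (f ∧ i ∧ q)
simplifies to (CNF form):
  f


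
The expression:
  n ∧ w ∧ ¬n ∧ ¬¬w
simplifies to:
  False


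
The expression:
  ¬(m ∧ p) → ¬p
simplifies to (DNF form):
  m ∨ ¬p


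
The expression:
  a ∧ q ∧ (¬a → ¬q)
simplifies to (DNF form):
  a ∧ q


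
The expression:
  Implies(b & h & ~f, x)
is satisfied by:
  {x: True, f: True, b: False, h: False}
  {x: True, f: False, b: False, h: False}
  {f: True, x: False, b: False, h: False}
  {x: False, f: False, b: False, h: False}
  {h: True, x: True, f: True, b: False}
  {h: True, x: True, f: False, b: False}
  {h: True, f: True, x: False, b: False}
  {h: True, f: False, x: False, b: False}
  {x: True, b: True, f: True, h: False}
  {x: True, b: True, f: False, h: False}
  {b: True, f: True, x: False, h: False}
  {b: True, x: False, f: False, h: False}
  {h: True, b: True, x: True, f: True}
  {h: True, b: True, x: True, f: False}
  {h: True, b: True, f: True, x: False}


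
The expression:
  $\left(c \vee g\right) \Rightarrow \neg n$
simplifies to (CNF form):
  $\left(\neg c \vee \neg n\right) \wedge \left(\neg g \vee \neg n\right)$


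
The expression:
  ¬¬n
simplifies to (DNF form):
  n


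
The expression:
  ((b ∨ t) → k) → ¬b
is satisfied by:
  {k: False, b: False}
  {b: True, k: False}
  {k: True, b: False}


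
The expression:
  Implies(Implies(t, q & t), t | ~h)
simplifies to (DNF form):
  t | ~h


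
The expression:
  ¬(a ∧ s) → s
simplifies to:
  s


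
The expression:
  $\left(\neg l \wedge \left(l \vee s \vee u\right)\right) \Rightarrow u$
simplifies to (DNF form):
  $l \vee u \vee \neg s$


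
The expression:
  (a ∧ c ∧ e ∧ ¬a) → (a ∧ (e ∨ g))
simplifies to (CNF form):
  True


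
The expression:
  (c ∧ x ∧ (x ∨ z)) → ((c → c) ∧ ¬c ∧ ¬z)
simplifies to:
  ¬c ∨ ¬x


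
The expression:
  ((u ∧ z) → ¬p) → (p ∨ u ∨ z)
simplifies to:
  p ∨ u ∨ z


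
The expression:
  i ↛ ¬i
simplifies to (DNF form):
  i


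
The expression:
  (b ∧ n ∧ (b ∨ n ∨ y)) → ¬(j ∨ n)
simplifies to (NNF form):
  ¬b ∨ ¬n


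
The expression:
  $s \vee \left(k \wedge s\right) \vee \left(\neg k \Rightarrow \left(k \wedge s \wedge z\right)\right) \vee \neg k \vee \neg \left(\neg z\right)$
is always true.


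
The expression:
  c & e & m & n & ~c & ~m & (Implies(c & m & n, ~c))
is never true.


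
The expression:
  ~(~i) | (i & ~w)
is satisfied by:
  {i: True}


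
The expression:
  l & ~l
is never true.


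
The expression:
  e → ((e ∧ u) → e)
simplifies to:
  True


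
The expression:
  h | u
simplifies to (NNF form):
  h | u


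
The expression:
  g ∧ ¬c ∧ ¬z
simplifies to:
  g ∧ ¬c ∧ ¬z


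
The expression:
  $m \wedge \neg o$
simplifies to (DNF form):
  $m \wedge \neg o$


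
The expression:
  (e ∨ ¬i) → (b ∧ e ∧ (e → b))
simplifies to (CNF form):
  (b ∨ i) ∧ (b ∨ ¬e) ∧ (e ∨ i) ∧ (e ∨ ¬e)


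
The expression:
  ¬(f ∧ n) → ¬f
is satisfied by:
  {n: True, f: False}
  {f: False, n: False}
  {f: True, n: True}


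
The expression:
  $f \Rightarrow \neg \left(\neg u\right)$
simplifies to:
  $u \vee \neg f$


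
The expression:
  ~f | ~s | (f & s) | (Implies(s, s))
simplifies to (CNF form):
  True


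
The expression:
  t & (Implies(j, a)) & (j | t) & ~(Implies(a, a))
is never true.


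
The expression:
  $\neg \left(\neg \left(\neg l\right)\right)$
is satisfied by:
  {l: False}


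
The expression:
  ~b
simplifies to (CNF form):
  ~b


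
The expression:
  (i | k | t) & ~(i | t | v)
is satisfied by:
  {k: True, v: False, t: False, i: False}


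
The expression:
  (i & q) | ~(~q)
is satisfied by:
  {q: True}


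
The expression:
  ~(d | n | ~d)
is never true.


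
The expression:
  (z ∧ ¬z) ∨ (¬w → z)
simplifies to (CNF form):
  w ∨ z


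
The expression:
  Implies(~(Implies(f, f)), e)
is always true.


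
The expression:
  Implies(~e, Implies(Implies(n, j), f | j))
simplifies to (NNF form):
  e | f | j | n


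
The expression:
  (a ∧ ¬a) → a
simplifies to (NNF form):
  True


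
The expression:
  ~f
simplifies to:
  ~f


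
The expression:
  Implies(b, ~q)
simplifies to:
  ~b | ~q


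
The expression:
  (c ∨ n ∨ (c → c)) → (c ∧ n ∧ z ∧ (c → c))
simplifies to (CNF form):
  c ∧ n ∧ z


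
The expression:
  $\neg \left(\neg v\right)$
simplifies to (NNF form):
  $v$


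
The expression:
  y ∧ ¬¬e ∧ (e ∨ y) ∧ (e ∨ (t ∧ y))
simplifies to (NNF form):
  e ∧ y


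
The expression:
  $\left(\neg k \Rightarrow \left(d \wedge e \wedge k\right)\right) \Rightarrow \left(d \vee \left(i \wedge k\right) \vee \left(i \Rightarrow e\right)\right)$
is always true.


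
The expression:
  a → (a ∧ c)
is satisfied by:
  {c: True, a: False}
  {a: False, c: False}
  {a: True, c: True}


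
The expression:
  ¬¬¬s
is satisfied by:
  {s: False}


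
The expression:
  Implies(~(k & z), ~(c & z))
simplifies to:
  k | ~c | ~z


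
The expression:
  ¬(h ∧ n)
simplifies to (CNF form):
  ¬h ∨ ¬n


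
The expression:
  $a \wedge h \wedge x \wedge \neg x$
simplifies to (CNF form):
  $\text{False}$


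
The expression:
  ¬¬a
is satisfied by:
  {a: True}


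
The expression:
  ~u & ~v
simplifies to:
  ~u & ~v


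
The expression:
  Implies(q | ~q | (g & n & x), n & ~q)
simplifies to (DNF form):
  n & ~q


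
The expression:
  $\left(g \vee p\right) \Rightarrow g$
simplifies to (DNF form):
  $g \vee \neg p$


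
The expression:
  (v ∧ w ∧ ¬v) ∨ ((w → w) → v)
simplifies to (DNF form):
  v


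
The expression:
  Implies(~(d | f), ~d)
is always true.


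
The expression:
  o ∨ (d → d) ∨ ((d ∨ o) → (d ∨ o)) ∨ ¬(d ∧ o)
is always true.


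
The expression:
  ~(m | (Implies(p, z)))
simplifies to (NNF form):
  p & ~m & ~z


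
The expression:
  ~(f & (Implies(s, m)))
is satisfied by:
  {s: True, f: False, m: False}
  {s: False, f: False, m: False}
  {m: True, s: True, f: False}
  {m: True, s: False, f: False}
  {f: True, s: True, m: False}


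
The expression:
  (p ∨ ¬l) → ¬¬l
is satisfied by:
  {l: True}


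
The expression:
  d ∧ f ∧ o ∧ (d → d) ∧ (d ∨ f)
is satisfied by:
  {f: True, d: True, o: True}


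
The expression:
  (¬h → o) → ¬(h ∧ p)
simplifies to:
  ¬h ∨ ¬p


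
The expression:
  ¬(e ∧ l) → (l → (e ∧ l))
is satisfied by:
  {e: True, l: False}
  {l: False, e: False}
  {l: True, e: True}


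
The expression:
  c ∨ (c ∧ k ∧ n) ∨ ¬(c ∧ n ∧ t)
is always true.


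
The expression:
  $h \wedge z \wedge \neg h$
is never true.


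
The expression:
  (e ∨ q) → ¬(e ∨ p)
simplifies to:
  ¬e ∧ (¬p ∨ ¬q)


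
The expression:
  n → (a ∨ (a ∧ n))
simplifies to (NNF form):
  a ∨ ¬n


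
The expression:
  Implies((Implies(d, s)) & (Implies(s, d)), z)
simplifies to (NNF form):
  z | (d & ~s) | (s & ~d)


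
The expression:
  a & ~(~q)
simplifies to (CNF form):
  a & q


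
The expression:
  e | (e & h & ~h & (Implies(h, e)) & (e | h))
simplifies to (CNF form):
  e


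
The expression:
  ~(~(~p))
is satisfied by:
  {p: False}


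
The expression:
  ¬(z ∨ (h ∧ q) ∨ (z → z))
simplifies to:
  False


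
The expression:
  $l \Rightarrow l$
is always true.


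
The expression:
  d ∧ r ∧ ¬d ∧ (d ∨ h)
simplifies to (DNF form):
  False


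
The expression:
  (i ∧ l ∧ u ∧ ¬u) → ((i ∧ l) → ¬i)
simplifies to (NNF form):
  True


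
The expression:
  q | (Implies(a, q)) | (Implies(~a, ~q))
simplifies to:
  True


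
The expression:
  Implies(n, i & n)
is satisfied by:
  {i: True, n: False}
  {n: False, i: False}
  {n: True, i: True}


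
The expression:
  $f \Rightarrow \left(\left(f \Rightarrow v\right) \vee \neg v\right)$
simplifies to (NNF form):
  $\text{True}$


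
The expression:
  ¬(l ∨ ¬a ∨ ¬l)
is never true.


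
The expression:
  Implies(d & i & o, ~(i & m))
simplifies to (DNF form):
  ~d | ~i | ~m | ~o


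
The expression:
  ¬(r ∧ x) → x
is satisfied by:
  {x: True}


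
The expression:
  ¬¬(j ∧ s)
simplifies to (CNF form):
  j ∧ s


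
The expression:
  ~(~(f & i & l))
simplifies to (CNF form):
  f & i & l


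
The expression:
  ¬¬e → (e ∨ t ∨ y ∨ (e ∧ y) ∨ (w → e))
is always true.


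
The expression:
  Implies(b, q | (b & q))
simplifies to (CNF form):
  q | ~b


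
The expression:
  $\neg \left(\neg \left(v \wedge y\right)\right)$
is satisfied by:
  {y: True, v: True}


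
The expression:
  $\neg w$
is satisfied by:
  {w: False}


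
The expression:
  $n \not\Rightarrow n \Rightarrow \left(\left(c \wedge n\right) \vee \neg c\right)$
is always true.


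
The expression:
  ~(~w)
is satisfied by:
  {w: True}


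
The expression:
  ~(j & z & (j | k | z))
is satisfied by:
  {z: False, j: False}
  {j: True, z: False}
  {z: True, j: False}


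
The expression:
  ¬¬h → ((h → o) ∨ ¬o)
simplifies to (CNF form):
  True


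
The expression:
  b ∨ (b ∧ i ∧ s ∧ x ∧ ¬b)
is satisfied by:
  {b: True}


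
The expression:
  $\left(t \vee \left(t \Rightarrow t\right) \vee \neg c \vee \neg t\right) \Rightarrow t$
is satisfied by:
  {t: True}


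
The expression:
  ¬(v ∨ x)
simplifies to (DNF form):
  ¬v ∧ ¬x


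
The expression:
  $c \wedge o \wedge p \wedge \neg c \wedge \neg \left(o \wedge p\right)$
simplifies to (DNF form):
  $\text{False}$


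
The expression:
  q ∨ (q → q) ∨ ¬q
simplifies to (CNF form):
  True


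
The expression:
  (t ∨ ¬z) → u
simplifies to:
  u ∨ (z ∧ ¬t)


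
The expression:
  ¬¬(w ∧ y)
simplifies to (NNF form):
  w ∧ y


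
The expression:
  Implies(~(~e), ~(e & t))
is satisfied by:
  {e: False, t: False}
  {t: True, e: False}
  {e: True, t: False}


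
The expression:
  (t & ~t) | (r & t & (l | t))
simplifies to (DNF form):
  r & t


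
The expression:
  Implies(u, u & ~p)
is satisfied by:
  {p: False, u: False}
  {u: True, p: False}
  {p: True, u: False}


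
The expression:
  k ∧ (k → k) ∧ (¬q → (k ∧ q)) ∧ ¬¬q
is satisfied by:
  {q: True, k: True}


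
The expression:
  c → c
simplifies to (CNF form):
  True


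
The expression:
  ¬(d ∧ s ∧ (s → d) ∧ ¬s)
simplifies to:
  True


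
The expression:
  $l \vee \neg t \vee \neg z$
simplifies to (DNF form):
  $l \vee \neg t \vee \neg z$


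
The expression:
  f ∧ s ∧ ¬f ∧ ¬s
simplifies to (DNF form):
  False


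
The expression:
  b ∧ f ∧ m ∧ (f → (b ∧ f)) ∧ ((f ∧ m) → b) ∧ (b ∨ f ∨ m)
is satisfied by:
  {m: True, b: True, f: True}


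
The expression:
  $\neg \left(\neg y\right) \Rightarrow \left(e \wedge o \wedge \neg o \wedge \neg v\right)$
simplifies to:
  $\neg y$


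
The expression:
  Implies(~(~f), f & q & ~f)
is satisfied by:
  {f: False}
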